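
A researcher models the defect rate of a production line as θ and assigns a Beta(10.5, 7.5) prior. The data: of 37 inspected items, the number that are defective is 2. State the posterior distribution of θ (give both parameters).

Observing 2 successes and 35 failures updates Beta(10.5, 7.5) by adding the success and failure counts to the two shape parameters: α = 10.5+2 = 12.5, β = 7.5+35 = 42.5.

Posterior: Beta(12.5, 42.5)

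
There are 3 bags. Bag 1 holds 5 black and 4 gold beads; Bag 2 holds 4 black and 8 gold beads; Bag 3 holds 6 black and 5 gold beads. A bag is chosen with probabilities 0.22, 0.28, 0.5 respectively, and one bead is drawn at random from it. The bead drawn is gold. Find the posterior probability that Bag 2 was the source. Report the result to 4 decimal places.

Posterior probability ≈ 0.3648

Tabulate prior·likelihood by source: [1] prior 0.22, lik 0.4444, product 0.09778; [2] prior 0.28, lik 0.6667, product 0.1867; [3] prior 0.5, lik 0.4545, product 0.2273.
Normalizing constant = 0.51172; the posterior for Bag 2 is its product over the sum, 0.1867/0.51172 = 0.3648.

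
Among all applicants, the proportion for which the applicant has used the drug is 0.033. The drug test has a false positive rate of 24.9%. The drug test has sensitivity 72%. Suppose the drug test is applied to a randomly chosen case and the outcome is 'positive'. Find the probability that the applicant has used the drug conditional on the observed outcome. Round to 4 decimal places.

Write H for 'the applicant has used the drug'. Prior odds H:¬H = 0.033/0.967 = 0.034126. For the 'positive' outcome, the likelihood ratio is 0.72/0.249 = 2.8916.
Posterior odds = 0.034126 × 2.8916 = 0.098678, so P(H|E) = 0.098678/(1+0.098678) = 0.0898.

P(H | E) ≈ 0.0898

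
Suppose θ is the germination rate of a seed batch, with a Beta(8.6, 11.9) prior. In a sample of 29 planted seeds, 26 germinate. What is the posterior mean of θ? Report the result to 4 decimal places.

Observing 26 successes and 3 failures updates Beta(8.6, 11.9) by adding the success and failure counts to the two shape parameters: α = 8.6+26 = 34.6, β = 11.9+3 = 14.9.
Posterior mean = α/(α+β) = 34.6/49.5 = 0.6990.

Posterior mean ≈ 0.6990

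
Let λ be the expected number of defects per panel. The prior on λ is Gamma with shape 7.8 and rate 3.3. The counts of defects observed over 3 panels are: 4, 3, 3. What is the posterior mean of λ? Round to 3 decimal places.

Posterior mean ≈ 2.825

The Poisson likelihood adds the total count to the shape and the number of exposure periods to the rate. Here ∑xᵢ = 10 and n = 3, so shape 7.8→17.8 and rate 3.3→6.3.
Posterior mean = shape/rate = 17.8/6.3 = 2.825.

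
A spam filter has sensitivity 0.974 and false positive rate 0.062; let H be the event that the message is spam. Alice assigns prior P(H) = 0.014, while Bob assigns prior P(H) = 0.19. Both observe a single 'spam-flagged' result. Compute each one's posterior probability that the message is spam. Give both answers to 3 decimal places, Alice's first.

Alice: 0.182; Bob: 0.787

P('+'|H) = 0.974, P('+'|¬H) = 0.062.
Alice: numerator 0.974·0.014 = 0.013636; evidence = 0.013636+0.062·0.986 = 0.074768; posterior = 0.182.
Bob: numerator 0.974·0.19 = 0.18506; evidence = 0.18506+0.062·0.81 = 0.23528; posterior = 0.787.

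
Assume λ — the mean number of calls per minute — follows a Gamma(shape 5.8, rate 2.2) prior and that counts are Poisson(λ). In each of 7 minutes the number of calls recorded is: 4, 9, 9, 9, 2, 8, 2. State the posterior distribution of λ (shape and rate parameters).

The Poisson likelihood adds the total count to the shape and the number of exposure periods to the rate. Here ∑xᵢ = 43 and n = 7, so shape 5.8→48.8 and rate 2.2→9.2.

Posterior: Gamma(shape=48.8, rate=9.2)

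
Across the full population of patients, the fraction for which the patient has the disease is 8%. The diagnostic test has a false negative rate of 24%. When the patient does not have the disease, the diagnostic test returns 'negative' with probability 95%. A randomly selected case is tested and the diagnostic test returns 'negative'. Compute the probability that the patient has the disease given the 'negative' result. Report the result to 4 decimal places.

Write H for 'the patient has the disease'. Prior odds H:¬H = 0.08/0.92 = 0.086957. For the 'negative' outcome, the likelihood ratio is 0.24/0.95 = 0.25263.
Posterior odds = 0.086957 × 0.25263 = 0.021968, so P(H|E) = 0.021968/(1+0.021968) = 0.0215.

P(H | E) ≈ 0.0215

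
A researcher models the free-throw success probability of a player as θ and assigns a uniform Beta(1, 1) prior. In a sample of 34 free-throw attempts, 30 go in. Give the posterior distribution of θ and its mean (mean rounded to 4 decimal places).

Observing 30 successes and 4 failures updates Beta(1, 1) by adding the success and failure counts to the two shape parameters: α = 1+30 = 31, β = 1+4 = 5.
E[θ | data] = 31/(31+5) = 0.8611.

Posterior: Beta(31, 5); mean ≈ 0.8611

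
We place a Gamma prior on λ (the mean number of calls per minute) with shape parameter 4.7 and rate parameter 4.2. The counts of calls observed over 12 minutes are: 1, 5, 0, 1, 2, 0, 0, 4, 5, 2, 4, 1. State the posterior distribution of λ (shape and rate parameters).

The Poisson likelihood adds the total count to the shape and the number of exposure periods to the rate. Here ∑xᵢ = 25 and n = 12, so shape 4.7→29.7 and rate 4.2→16.2.

Posterior: Gamma(shape=29.7, rate=16.2)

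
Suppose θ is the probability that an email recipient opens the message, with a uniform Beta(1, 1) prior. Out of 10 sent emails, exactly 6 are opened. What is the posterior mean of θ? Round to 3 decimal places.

The binomial likelihood is conjugate to the Beta prior: with 6 successes and 4 failures, the posterior is Beta(1+6, 1+4) = Beta(7, 5).
Posterior mean = α/(α+β) = 7/12 = 0.583.

Posterior mean ≈ 0.583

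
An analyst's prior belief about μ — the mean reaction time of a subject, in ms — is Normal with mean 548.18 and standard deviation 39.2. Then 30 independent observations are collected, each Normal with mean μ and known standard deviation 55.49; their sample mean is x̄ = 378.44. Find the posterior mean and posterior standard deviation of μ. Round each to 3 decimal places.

Prior precision 1/τ₀² = 1/39.2² = 0.00065077; data precision n/σ² = 30/55.49² = 0.00974298.
Posterior precision = 0.00065077 + 0.00974298 = 0.0103938, giving posterior SD = 1/√0.0103938 = 9.809.
Posterior mean = (0.00065077·548.18 + 0.00974298·378.44) / 0.0103938 = 389.068.

Posterior mean ≈ 389.068; posterior SD ≈ 9.809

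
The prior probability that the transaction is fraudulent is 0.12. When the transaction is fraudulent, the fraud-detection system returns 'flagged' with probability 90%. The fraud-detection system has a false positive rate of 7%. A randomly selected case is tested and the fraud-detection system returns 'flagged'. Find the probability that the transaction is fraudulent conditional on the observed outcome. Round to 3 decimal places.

P(H | E) ≈ 0.637

Write H for 'the transaction is fraudulent'. Prior odds H:¬H = 0.12/0.88 = 0.13636. For the 'flagged' outcome, the likelihood ratio is 0.9/0.07 = 12.857.
Posterior odds = 0.13636 × 12.857 = 1.7532, so P(H|E) = 1.7532/(1+1.7532) = 0.637.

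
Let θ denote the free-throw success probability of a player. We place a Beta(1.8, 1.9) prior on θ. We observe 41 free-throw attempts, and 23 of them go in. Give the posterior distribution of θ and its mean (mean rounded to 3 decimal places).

The binomial likelihood is conjugate to the Beta prior: with 23 successes and 18 failures, the posterior is Beta(1.8+23, 1.9+18) = Beta(24.8, 19.9).
E[θ | data] = 24.8/(24.8+19.9) = 0.555.

Posterior: Beta(24.8, 19.9); mean ≈ 0.555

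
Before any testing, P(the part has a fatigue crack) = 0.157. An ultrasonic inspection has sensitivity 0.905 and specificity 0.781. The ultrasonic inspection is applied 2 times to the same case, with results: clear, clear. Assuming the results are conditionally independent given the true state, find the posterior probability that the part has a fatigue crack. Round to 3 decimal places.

Let H be the event that the part has a fatigue crack; start with P(H) = 0.157. P('indication'|H) = 0.905, P('indication'|¬H) = 0.219.
Update on result 1 ('clear'): P(H) ← 0.095·0.1570 / (0.095·0.1570 + 0.781·0.8430) = 0.014915/0.67330 = 0.0222.
Update on result 2 ('clear'): P(H) ← 0.095·0.0222 / (0.095·0.0222 + 0.781·0.9778) = 0.0021045/0.76580 = 0.0027.

Posterior P(H) ≈ 0.003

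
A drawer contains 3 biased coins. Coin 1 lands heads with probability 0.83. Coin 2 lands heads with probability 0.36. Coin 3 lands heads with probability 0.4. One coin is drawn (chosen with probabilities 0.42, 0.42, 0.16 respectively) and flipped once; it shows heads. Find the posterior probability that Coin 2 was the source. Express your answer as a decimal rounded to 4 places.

Posterior probability ≈ 0.2682

P(heads|C1) = 0.83; P(heads|C2) = 0.36; P(heads|C3) = 0.4.
Prior × likelihood for each source: 0.42·0.83=0.3486, 0.42·0.36=0.1512, 0.16·0.4=0.06400. Summing gives P(heads) = 0.56380.
P(Coin 2 | heads) = 0.1512 / 0.56380 = 0.2682.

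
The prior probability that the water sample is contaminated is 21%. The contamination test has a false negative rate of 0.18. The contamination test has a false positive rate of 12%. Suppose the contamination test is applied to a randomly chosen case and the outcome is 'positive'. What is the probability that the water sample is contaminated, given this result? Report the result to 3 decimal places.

P(H | E) ≈ 0.645

Write H for 'the water sample is contaminated'. Prior odds H:¬H = 0.21/0.79 = 0.26582. For the 'positive' outcome, the likelihood ratio is 0.82/0.12 = 6.8333.
Posterior odds = 0.26582 × 6.8333 = 1.8165, so P(H|E) = 1.8165/(1+1.8165) = 0.645.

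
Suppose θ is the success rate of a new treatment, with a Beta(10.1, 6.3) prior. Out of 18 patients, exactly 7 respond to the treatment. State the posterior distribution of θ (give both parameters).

Posterior: Beta(17.1, 17.3)

Observing 7 successes and 11 failures updates Beta(10.1, 6.3) by adding the success and failure counts to the two shape parameters: α = 10.1+7 = 17.1, β = 6.3+11 = 17.3.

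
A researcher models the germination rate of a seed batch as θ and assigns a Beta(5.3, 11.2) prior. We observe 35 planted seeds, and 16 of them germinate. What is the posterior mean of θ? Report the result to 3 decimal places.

Observing 16 successes and 19 failures updates Beta(5.3, 11.2) by adding the success and failure counts to the two shape parameters: α = 5.3+16 = 21.3, β = 11.2+19 = 30.2.
Posterior mean = α/(α+β) = 21.3/51.5 = 0.414.

Posterior mean ≈ 0.414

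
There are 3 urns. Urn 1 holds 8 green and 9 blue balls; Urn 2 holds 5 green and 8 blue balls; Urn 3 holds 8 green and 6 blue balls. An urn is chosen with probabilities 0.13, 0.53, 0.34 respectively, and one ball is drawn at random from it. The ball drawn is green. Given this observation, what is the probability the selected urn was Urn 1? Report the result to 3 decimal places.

Posterior probability ≈ 0.133

P(green|Urn 1) = 0.4706; P(green|Urn 2) = 0.3846; P(green|Urn 3) = 0.5714.
Prior × likelihood for each source: 0.13·0.4706=0.06118, 0.53·0.3846=0.2038, 0.34·0.5714=0.1943. Summing gives P(green) = 0.45931.
P(Urn 1 | green) = 0.06118 / 0.45931 = 0.133.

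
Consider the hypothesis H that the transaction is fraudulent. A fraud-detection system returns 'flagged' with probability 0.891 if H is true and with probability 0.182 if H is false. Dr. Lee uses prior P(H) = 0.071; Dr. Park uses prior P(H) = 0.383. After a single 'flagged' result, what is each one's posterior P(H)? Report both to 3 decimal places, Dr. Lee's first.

Dr. Lee: 0.272; Dr. Park: 0.752

P('+'|H) = 0.891, P('+'|¬H) = 0.182.
Dr. Lee: numerator 0.891·0.071 = 0.063261; evidence = 0.063261+0.182·0.929 = 0.23234; posterior = 0.272.
Dr. Park: numerator 0.891·0.383 = 0.34125; evidence = 0.34125+0.182·0.617 = 0.45355; posterior = 0.752.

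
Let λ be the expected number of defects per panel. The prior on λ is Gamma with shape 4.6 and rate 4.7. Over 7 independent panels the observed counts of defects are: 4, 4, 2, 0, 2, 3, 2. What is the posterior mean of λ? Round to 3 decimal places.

Posterior mean ≈ 1.846

Total count ∑xᵢ = 17 over n = 7 panels.
Gamma is conjugate to the Poisson likelihood: posterior is Gamma(shape = 4.6+17 = 21.6, rate = 4.7+7 = 11.7).
E[λ | data] = 21.6/11.7 = 1.846.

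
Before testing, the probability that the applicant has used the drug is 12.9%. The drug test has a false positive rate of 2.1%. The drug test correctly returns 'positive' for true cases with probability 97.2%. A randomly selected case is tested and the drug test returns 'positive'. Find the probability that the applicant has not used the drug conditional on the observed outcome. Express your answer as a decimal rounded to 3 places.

P(¬H | E) ≈ 0.127

Let H be the event that the applicant has used the drug. P(H) = 0.129, so P(¬H) = 0.871. With E the 'positive' result, P(E|H) = 0.972 and P(E|¬H) = 0.021.
P(E) = 0.972·0.129 + 0.021·0.871 = 0.12539 + 0.018291 = 0.14368.
By Bayes' theorem, P(H|E) = 0.12539 / 0.14368 = 0.873. Hence P(¬H|E) = 1 − 0.873 = 0.127.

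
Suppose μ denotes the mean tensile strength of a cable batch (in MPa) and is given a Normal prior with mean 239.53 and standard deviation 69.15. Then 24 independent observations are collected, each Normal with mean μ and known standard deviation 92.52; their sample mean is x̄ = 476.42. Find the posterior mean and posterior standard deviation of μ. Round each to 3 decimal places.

Posterior mean ≈ 459.977; posterior SD ≈ 18.218

Prior precision 1/τ₀² = 1/69.15² = 0.00020913; data precision n/σ² = 24/92.52² = 0.00280375.
Posterior precision = 0.00020913 + 0.00280375 = 0.00301288, giving posterior SD = 1/√0.00301288 = 18.218.
Posterior mean = (0.00020913·239.53 + 0.00280375·476.42) / 0.00301288 = 459.977.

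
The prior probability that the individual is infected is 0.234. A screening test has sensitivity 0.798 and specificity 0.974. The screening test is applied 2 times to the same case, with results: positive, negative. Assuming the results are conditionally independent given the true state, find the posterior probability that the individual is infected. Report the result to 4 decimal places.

Let H be the event that the individual is infected; start with P(H) = 0.234. P('positive'|H) = 0.798, P('positive'|¬H) = 0.026.
Update on result 1 ('positive'): P(H) ← 0.798·0.2340 / (0.798·0.2340 + 0.026·0.7660) = 0.18673/0.20665 = 0.9036.
Update on result 2 ('negative'): P(H) ← 0.202·0.9036 / (0.202·0.9036 + 0.974·0.0964) = 0.18253/0.27640 = 0.6604.

Posterior P(H) ≈ 0.6604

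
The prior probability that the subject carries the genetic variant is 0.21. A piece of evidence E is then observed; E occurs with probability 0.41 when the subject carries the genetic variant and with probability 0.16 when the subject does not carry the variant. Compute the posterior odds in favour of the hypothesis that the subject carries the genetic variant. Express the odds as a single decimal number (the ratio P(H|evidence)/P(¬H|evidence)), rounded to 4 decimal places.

Posterior odds ≈ 0.6812

Prior odds = 0.21/(1−0.21) = 0.26582. In log-odds, ln(0.26582) = -1.3249.
Add log likelihood ratio: ln(2.5625) = 0.94098.
Posterior log-odds = -0.38394, so posterior odds = exp(-0.38394) = 0.68117.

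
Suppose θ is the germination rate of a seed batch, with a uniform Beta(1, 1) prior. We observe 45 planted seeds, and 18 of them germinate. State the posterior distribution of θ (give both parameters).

Posterior: Beta(19, 28)

The binomial likelihood is conjugate to the Beta prior: with 18 successes and 27 failures, the posterior is Beta(1+18, 1+27) = Beta(19, 28).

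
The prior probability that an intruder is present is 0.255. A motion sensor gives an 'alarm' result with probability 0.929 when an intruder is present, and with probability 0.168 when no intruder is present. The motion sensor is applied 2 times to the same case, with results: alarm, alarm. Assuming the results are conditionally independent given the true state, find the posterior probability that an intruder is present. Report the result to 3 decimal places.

Posterior P(H) ≈ 0.913

Let H be the event that an intruder is present; start with P(H) = 0.255. P('alarm'|H) = 0.929, P('alarm'|¬H) = 0.168.
Update on result 1 ('alarm'): P(H) ← 0.929·0.2550 / (0.929·0.2550 + 0.168·0.7450) = 0.23690/0.36206 = 0.6543.
Update on result 2 ('alarm'): P(H) ← 0.929·0.6543 / (0.929·0.6543 + 0.168·0.3457) = 0.60785/0.66593 = 0.9128.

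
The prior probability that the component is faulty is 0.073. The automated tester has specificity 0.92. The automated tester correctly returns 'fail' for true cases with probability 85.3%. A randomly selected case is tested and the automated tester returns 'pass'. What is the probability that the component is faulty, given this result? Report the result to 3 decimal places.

Write H for 'the component is faulty'. Prior odds H:¬H = 0.073/0.927 = 0.078749. For the 'pass' outcome, the likelihood ratio is 0.147/0.92 = 0.15978.
Posterior odds = 0.078749 × 0.15978 = 0.012583, so P(H|E) = 0.012583/(1+0.012583) = 0.012.

P(H | E) ≈ 0.012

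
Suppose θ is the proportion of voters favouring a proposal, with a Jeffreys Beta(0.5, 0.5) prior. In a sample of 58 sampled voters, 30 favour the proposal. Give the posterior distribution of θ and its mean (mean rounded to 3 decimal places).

Observing 30 successes and 28 failures updates Beta(0.5, 0.5) by adding the success and failure counts to the two shape parameters: α = 0.5+30 = 30.5, β = 0.5+28 = 28.5.
E[θ | data] = 30.5/(30.5+28.5) = 0.517.

Posterior: Beta(30.5, 28.5); mean ≈ 0.517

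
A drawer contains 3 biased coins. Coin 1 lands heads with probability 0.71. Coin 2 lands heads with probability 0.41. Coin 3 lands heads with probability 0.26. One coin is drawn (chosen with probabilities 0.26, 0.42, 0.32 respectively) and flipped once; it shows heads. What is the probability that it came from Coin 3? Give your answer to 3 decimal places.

Posterior probability ≈ 0.189

P(heads|C1) = 0.71; P(heads|C2) = 0.41; P(heads|C3) = 0.26.
Prior × likelihood for each source: 0.26·0.71=0.1846, 0.42·0.41=0.1722, 0.32·0.26=0.08320. Summing gives P(heads) = 0.44000.
P(Coin 3 | heads) = 0.08320 / 0.44000 = 0.189.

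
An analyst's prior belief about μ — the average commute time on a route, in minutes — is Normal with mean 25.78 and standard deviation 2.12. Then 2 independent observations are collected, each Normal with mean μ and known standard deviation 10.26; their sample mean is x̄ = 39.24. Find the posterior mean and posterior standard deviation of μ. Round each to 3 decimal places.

Posterior mean ≈ 26.839; posterior SD ≈ 2.035

Prior precision 1/τ₀² = 1/2.12² = 0.222499; data precision n/σ² = 2/10.26² = 0.0189992.
Posterior precision = 0.222499 + 0.0189992 = 0.241498, giving posterior SD = 1/√0.241498 = 2.035.
Posterior mean = (0.222499·25.78 + 0.0189992·39.24) / 0.241498 = 26.839.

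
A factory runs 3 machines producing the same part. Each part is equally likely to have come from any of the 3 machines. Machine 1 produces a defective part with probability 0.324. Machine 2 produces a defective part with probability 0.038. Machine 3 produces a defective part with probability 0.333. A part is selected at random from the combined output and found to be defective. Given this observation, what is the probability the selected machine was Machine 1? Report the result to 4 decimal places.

Tabulate prior·likelihood by source: [1] prior 0.333333, lik 0.324, product 0.1080; [2] prior 0.333333, lik 0.038, product 0.01267; [3] prior 0.333333, lik 0.333, product 0.1110.
Normalizing constant = 0.23167; the posterior for Machine 1 is its product over the sum, 0.1080/0.23167 = 0.4662.

Posterior probability ≈ 0.4662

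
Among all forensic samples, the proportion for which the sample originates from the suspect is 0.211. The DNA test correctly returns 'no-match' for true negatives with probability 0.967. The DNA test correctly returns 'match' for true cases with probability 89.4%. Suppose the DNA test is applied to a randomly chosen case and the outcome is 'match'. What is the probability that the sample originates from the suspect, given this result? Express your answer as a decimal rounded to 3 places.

Write H for 'the sample originates from the suspect'. Prior odds H:¬H = 0.211/0.789 = 0.26743. For the 'match' outcome, the likelihood ratio is 0.894/0.033 = 27.091.
Posterior odds = 0.26743 × 27.091 = 7.2448, so P(H|E) = 7.2448/(1+7.2448) = 0.879.

P(H | E) ≈ 0.879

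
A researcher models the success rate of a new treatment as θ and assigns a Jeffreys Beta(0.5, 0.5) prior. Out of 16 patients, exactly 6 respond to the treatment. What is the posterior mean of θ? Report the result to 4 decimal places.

Observing 6 successes and 10 failures updates Beta(0.5, 0.5) by adding the success and failure counts to the two shape parameters: α = 0.5+6 = 6.5, β = 0.5+10 = 10.5.
Posterior mean = α/(α+β) = 6.5/17 = 0.3824.

Posterior mean ≈ 0.3824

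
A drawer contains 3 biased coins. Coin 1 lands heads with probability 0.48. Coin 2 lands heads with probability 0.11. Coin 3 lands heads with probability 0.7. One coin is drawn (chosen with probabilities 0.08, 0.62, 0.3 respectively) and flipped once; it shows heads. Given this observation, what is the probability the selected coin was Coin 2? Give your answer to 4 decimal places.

Posterior probability ≈ 0.2154

P(heads|C1) = 0.48; P(heads|C2) = 0.11; P(heads|C3) = 0.7.
Prior × likelihood for each source: 0.08·0.48=0.03840, 0.62·0.11=0.06820, 0.3·0.7=0.2100. Summing gives P(heads) = 0.31660.
P(Coin 2 | heads) = 0.06820 / 0.31660 = 0.2154.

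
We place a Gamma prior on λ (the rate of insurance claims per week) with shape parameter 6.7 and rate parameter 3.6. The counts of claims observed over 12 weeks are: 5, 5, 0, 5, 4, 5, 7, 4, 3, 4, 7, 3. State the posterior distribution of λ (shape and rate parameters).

Posterior: Gamma(shape=58.7, rate=15.6)

Total count ∑xᵢ = 52 over n = 12 weeks.
Gamma is conjugate to the Poisson likelihood: posterior is Gamma(shape = 6.7+52 = 58.7, rate = 3.6+12 = 15.6).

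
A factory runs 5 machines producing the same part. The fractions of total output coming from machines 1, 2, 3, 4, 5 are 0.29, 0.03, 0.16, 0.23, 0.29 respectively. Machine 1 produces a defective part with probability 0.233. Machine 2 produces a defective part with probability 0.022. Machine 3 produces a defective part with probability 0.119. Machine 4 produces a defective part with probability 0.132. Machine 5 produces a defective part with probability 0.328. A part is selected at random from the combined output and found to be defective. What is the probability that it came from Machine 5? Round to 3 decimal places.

Posterior probability ≈ 0.447

P(defective|M1) = 0.233; P(defective|M2) = 0.022; P(defective|M3) = 0.119; P(defective|M4) = 0.132; P(defective|M5) = 0.328.
Prior × likelihood for each source: 0.29·0.233=0.06757, 0.03·0.022=0.0006600, 0.16·0.119=0.01904, 0.23·0.132=0.03036, 0.29·0.328=0.09512. Summing gives P(defective) = 0.21275.
P(Machine 5 | defective) = 0.09512 / 0.21275 = 0.447.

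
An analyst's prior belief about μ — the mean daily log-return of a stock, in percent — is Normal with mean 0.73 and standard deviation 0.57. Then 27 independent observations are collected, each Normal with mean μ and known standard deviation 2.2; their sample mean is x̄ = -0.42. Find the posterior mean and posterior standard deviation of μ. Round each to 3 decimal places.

Posterior mean ≈ -0.011; posterior SD ≈ 0.340

With known σ, the Normal prior is conjugate. Weight on the data is w = (n/σ²)/(n/σ² + 1/τ₀²) = 5.57851/(5.57851+3.07787) = 0.64444.
Posterior mean = w·x̄ + (1−w)·μ₀ = 0.64444·-0.42 + 0.35556·0.73 = -0.011. Posterior variance = 1/(5.57851+3.07787) = 0.115522, so SD = 0.340.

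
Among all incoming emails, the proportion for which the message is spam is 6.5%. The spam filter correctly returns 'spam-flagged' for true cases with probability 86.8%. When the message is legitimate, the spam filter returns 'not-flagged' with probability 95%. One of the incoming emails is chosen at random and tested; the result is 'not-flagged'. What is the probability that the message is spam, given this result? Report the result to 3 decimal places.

P(H | E) ≈ 0.010

Write H for 'the message is spam'. Prior odds H:¬H = 0.065/0.935 = 0.069519. For the 'not-flagged' outcome, the likelihood ratio is 0.132/0.95 = 0.13895.
Posterior odds = 0.069519 × 0.13895 = 0.0096594, so P(H|E) = 0.0096594/(1+0.0096594) = 0.010.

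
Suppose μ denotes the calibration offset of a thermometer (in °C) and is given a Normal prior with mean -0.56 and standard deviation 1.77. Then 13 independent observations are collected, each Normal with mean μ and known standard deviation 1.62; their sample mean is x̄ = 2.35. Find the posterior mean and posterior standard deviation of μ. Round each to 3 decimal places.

Posterior mean ≈ 2.174; posterior SD ≈ 0.435

With known σ, the Normal prior is conjugate. Weight on the data is w = (n/σ²)/(n/σ² + 1/τ₀²) = 4.95351/(4.95351+0.319193) = 0.93946.
Posterior mean = w·x̄ + (1−w)·μ₀ = 0.93946·2.35 + 0.060537·-0.56 = 2.174. Posterior variance = 1/(4.95351+0.319193) = 0.189656, so SD = 0.435.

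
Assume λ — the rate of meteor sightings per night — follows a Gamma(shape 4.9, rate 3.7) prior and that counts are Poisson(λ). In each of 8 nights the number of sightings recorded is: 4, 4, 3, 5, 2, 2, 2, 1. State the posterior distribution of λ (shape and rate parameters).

Total count ∑xᵢ = 23 over n = 8 nights.
Gamma is conjugate to the Poisson likelihood: posterior is Gamma(shape = 4.9+23 = 27.9, rate = 3.7+8 = 11.7).

Posterior: Gamma(shape=27.9, rate=11.7)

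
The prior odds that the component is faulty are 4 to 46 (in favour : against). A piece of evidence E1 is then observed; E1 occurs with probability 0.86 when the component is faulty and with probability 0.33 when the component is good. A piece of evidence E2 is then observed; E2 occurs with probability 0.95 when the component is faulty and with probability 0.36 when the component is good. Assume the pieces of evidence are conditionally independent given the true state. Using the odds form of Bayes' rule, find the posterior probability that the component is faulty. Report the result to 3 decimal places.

Prior odds = 4/46 = 0.086957. In log-odds, ln(0.086957) = -2.4423.
Add log likelihood ratios: ln(2.6061) + ln(2.6389) = 1.9282.
Posterior log-odds = -0.51415, so posterior odds = exp(-0.51415) = 0.59801. Converting, P(H|E) = 0.59801/1.5980 = 0.374.

Posterior probability ≈ 0.374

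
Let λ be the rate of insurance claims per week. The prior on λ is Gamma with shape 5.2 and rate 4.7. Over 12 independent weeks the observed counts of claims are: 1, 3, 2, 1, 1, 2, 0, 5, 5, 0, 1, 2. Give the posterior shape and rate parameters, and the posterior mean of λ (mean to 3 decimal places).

Posterior: Gamma(shape=28.2, rate=16.7); mean ≈ 1.689

Total count ∑xᵢ = 23 over n = 12 weeks.
Gamma is conjugate to the Poisson likelihood: posterior is Gamma(shape = 5.2+23 = 28.2, rate = 4.7+12 = 16.7).
Posterior mean = shape/rate = 28.2/16.7 = 1.689.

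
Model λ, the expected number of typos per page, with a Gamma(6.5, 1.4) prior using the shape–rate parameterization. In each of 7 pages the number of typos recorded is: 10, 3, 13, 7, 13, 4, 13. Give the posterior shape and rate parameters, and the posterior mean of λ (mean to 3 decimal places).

The Poisson likelihood adds the total count to the shape and the number of exposure periods to the rate. Here ∑xᵢ = 63 and n = 7, so shape 6.5→69.5 and rate 1.4→8.4.
E[λ | data] = 69.5/8.4 = 8.274.

Posterior: Gamma(shape=69.5, rate=8.4); mean ≈ 8.274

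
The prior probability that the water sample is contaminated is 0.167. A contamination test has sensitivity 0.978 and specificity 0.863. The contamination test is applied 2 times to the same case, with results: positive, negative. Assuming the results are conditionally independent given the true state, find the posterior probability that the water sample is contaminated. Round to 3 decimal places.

With H the event that the water sample is contaminated, the joint likelihood of the observed sequence is P(data|H) = 0.978·0.022 = 0.021516 and P(data|¬H) = 0.137·0.863 = 0.11823.
Bayes: P(H|data) = 0.167·0.021516 / (0.167·0.021516 + 0.833·0.11823) = 0.0035932/0.10208 = 0.0352.

Posterior P(H) ≈ 0.035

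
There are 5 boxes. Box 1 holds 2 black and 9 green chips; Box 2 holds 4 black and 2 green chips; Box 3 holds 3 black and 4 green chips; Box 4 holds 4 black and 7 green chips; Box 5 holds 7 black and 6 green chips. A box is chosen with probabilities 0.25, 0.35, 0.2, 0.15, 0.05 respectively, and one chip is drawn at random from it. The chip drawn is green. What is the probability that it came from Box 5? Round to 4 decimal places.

Posterior probability ≈ 0.0417

Tabulate prior·likelihood by source: [1] prior 0.25, lik 0.8182, product 0.2045; [2] prior 0.35, lik 0.3333, product 0.1167; [3] prior 0.2, lik 0.5714, product 0.1143; [4] prior 0.15, lik 0.6364, product 0.09545; [5] prior 0.05, lik 0.4615, product 0.02308.
Normalizing constant = 0.55403; the posterior for Box 5 is its product over the sum, 0.02308/0.55403 = 0.0417.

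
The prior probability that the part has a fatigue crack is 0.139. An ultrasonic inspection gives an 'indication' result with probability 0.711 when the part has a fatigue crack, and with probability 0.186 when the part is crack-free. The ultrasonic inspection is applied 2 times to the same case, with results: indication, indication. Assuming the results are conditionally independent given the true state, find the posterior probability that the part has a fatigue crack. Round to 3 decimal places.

Posterior P(H) ≈ 0.702

Let H be the event that the part has a fatigue crack; start with P(H) = 0.139. P('indication'|H) = 0.711, P('indication'|¬H) = 0.186.
Update on result 1 ('indication'): P(H) ← 0.711·0.1390 / (0.711·0.1390 + 0.186·0.8610) = 0.098829/0.25897 = 0.3816.
Update on result 2 ('indication'): P(H) ← 0.711·0.3816 / (0.711·0.3816 + 0.186·0.6184) = 0.27133/0.38635 = 0.7023.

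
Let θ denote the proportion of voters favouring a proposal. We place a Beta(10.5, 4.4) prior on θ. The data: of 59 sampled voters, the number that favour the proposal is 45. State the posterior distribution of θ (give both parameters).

Observing 45 successes and 14 failures updates Beta(10.5, 4.4) by adding the success and failure counts to the two shape parameters: α = 10.5+45 = 55.5, β = 4.4+14 = 18.4.

Posterior: Beta(55.5, 18.4)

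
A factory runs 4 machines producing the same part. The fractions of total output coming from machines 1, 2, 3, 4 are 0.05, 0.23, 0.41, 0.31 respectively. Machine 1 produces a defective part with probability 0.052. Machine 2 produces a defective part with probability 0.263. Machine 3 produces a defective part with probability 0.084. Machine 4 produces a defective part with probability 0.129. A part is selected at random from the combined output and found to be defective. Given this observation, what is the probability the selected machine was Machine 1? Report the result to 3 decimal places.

Tabulate prior·likelihood by source: [1] prior 0.05, lik 0.052, product 0.002600; [2] prior 0.23, lik 0.263, product 0.06049; [3] prior 0.41, lik 0.084, product 0.03444; [4] prior 0.31, lik 0.129, product 0.03999.
Normalizing constant = 0.13752; the posterior for Machine 1 is its product over the sum, 0.002600/0.13752 = 0.019.

Posterior probability ≈ 0.019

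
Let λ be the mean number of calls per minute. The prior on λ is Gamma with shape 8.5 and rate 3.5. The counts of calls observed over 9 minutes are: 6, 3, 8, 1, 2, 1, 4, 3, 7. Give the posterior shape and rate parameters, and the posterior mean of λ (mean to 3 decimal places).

Total count ∑xᵢ = 35 over n = 9 minutes.
Gamma is conjugate to the Poisson likelihood: posterior is Gamma(shape = 8.5+35 = 43.5, rate = 3.5+9 = 12.5).
E[λ | data] = 43.5/12.5 = 3.480.

Posterior: Gamma(shape=43.5, rate=12.5); mean ≈ 3.480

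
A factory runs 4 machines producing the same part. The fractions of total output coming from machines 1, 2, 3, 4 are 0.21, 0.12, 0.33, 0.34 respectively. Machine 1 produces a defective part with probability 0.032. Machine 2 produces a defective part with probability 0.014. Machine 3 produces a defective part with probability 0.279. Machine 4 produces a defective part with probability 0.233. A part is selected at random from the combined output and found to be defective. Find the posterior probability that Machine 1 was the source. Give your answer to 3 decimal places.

Posterior probability ≈ 0.037

P(defective|M1) = 0.032; P(defective|M2) = 0.014; P(defective|M3) = 0.279; P(defective|M4) = 0.233.
Prior × likelihood for each source: 0.21·0.032=0.006720, 0.12·0.014=0.001680, 0.33·0.279=0.09207, 0.34·0.233=0.07922. Summing gives P(defective) = 0.17969.
P(Machine 1 | defective) = 0.006720 / 0.17969 = 0.037.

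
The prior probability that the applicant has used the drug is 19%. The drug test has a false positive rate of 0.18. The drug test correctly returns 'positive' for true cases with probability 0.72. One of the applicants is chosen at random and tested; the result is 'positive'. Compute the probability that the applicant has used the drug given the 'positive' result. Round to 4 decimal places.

Let H be the event that the applicant has used the drug. P(H) = 0.19, so P(¬H) = 0.81. With E the 'positive' result, P(E|H) = 0.72 and P(E|¬H) = 0.18.
P(E) = 0.72·0.19 + 0.18·0.81 = 0.13680 + 0.14580 = 0.28260.
By Bayes' theorem, P(H|E) = 0.13680 / 0.28260 = 0.4841.

P(H | E) ≈ 0.4841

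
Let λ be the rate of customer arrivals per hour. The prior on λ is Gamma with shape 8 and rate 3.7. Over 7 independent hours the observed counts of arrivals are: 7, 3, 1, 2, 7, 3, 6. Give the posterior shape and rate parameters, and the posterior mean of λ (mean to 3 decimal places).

The Poisson likelihood adds the total count to the shape and the number of exposure periods to the rate. Here ∑xᵢ = 29 and n = 7, so shape 8→37 and rate 3.7→10.7.
E[λ | data] = 37/10.7 = 3.458.

Posterior: Gamma(shape=37, rate=10.7); mean ≈ 3.458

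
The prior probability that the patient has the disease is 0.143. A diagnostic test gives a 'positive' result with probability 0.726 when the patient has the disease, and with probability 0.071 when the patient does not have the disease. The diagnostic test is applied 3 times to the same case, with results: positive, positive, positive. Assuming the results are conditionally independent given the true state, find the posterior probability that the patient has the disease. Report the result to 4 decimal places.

With H the event that the patient has the disease, the joint likelihood of the observed sequence is P(data|H) = 0.726·0.726·0.726 = 0.38266 and P(data|¬H) = 0.071·0.071·0.071 = 0.00035791.
Bayes: P(H|data) = 0.143·0.38266 / (0.143·0.38266 + 0.857·0.00035791) = 0.054720/0.055027 = 0.9944.

Posterior P(H) ≈ 0.9944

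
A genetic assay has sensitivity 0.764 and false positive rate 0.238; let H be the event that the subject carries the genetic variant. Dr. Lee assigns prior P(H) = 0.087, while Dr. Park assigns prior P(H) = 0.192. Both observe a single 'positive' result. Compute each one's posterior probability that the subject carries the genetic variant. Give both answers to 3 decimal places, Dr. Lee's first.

Dr. Lee: 0.234; Dr. Park: 0.433

The likelihood ratio for a 'positive' result is 0.764/0.238 = 3.2101.
Dr. Lee: prior odds 0.087/0.913 = 0.095290; posterior odds 0.30589; posterior probability 0.234.
Dr. Park: prior odds 0.192/0.808 = 0.23762; posterior odds 0.76279; posterior probability 0.433.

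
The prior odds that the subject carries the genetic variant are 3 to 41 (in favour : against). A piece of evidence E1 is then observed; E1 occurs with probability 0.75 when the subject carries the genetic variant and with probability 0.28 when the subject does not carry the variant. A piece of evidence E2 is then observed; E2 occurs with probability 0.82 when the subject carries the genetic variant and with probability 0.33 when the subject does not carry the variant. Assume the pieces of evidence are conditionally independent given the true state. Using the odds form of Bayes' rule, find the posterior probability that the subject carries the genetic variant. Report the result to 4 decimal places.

Posterior probability ≈ 0.3275

Prior odds = 3/41 = 0.073171. In log-odds, ln(0.073171) = -2.6150.
Add log likelihood ratios: ln(2.6786) + ln(2.4848) = 1.8955.
Posterior log-odds = -0.71946, so posterior odds = exp(-0.71946) = 0.48701. Converting, P(H|E) = 0.48701/1.4870 = 0.3275.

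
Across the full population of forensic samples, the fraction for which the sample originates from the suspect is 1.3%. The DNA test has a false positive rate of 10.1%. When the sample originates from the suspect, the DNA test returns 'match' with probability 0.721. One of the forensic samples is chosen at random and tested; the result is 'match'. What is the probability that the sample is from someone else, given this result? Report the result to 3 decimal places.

Let H be the event that the sample originates from the suspect. P(H) = 0.013, so P(¬H) = 0.987. With E the 'match' result, P(E|H) = 0.721 and P(E|¬H) = 0.101.
P(E) = 0.721·0.013 + 0.101·0.987 = 0.0093730 + 0.099687 = 0.10906.
By Bayes' theorem, P(H|E) = 0.0093730 / 0.10906 = 0.086. Hence P(¬H|E) = 1 − 0.086 = 0.914.

P(¬H | E) ≈ 0.914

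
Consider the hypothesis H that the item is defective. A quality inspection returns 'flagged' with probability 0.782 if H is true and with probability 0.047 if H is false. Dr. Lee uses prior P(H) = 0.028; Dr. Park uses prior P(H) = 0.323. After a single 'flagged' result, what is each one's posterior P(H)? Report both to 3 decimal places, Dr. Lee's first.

P('+'|H) = 0.782, P('+'|¬H) = 0.047.
Dr. Lee: numerator 0.782·0.028 = 0.021896; evidence = 0.021896+0.047·0.972 = 0.067580; posterior = 0.324.
Dr. Park: numerator 0.782·0.323 = 0.25259; evidence = 0.25259+0.047·0.677 = 0.28441; posterior = 0.888.

Dr. Lee: 0.324; Dr. Park: 0.888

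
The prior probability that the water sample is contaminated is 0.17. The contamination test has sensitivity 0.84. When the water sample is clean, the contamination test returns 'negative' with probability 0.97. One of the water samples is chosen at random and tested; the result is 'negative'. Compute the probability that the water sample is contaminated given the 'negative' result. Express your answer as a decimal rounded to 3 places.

P(H | E) ≈ 0.033

Let H be the event that the water sample is contaminated. P(H) = 0.17, so P(¬H) = 0.83. With E the 'negative' result, P(E|H) = 0.16 and P(E|¬H) = 0.97.
P(E) = 0.16·0.17 + 0.97·0.83 = 0.027200 + 0.80510 = 0.83230.
By Bayes' theorem, P(H|E) = 0.027200 / 0.83230 = 0.033.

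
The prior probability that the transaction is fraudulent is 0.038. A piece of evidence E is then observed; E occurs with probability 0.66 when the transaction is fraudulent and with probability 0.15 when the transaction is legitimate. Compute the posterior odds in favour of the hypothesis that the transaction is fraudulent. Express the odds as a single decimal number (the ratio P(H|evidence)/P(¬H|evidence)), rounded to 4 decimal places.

Posterior odds ≈ 0.1738

Prior odds = 0.038/(1−0.038) = 0.039501.
Likelihood ratio for E = 0.66/0.15 = 4.4000.
Posterior odds = prior odds × LR = 0.17380.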